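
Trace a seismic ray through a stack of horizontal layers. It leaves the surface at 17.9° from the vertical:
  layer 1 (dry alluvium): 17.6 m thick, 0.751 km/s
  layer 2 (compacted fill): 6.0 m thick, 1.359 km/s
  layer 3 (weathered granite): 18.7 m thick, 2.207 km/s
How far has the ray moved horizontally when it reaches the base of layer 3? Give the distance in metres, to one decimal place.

49.1 m

Apply Snell's law at each interface; in layer i the horizontal offset is hᵢ·tan θᵢ.
Layer 1: θ = 17.90°; offset = 17.6·tan 17.90° = 5.685 m.
Layer 2: sin θ = 1.359·sin 17.9°/0.751 = 0.5562, θ = 33.79°; offset = 6.0·tan 33.79° = 4.016 m.
Layer 3: sin θ = 2.207·sin 17.9°/0.751 = 0.9032, θ = 64.59°; offset = 18.7·tan 64.59° = 39.360 m.
Summing the layer offsets gives 49.061 m.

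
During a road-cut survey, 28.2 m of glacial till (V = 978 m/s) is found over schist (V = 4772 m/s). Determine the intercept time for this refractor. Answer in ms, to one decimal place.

56.4 ms

θ_c = arcsin(V₁/V₂) = arcsin(978/4772) = 11.83°; cos θ_c = 0.9788.
tᵢ = 2h·cos θ_c / V₁ = 2·28.2·0.9788 / 978 = 0.05644 s.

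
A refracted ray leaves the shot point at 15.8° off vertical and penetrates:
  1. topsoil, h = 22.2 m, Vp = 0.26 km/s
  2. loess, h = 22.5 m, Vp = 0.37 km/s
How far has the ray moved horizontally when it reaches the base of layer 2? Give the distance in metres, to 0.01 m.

Ray parameter p = sin 15.8° / 0.26 km/s = 1.0472e+00 s/km.
Layer 1: θ = 15.80°; offset = 22.2·tan 15.80° = 6.2820 m.
Layer 2: sin θ = p·0.37 = 0.3875 → θ = 22.80°; offset = 22.5·tan 22.80° = 9.4570 m.
Total horizontal offset = 15.7390 m.

15.74 m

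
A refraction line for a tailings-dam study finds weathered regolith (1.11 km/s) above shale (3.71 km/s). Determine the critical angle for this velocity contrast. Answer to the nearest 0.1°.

At critical incidence the refracted ray runs along the interface (θ₂ = 90°), so sin θ_c = V₁/V₂.
θ_c = arcsin(1.11/3.71) = arcsin 0.2992 = 17.41°.

17.4°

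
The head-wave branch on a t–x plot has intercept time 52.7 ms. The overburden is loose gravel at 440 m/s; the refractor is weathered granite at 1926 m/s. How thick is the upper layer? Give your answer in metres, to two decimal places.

11.91 m

h = tᵢ·V₁·V₂ / (2·√(V₂²−V₁²)).
√(V₂²−V₁²) = √(1926² − 440²) = 1875.1 m/s.
h = 0.0527 s × 440 × 1926 / (2 × 1875.1) = 11.91 m.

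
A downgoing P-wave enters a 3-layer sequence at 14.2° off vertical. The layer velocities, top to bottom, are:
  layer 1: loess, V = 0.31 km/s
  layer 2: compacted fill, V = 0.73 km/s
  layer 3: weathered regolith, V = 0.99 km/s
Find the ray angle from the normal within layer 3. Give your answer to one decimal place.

51.6°

Ray parameter p = sin 14.2° / 0.31 = 7.9131e-01 s/km.
sin θ_3 = p·V_3 = 7.9131e-01 × 0.99 = 0.7834.
θ_3 = 51.57° from the vertical.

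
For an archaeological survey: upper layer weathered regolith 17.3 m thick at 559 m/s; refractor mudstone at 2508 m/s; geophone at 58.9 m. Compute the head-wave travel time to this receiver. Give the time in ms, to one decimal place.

θ_c = arcsin(V₁/V₂) = arcsin(559/2508) = 12.88°, cos θ_c = 0.9748.
Intercept time tᵢ = 2h cos θ_c / V₁ = 2·17.3·0.9748/559 = 0.06034 s.
t = x/V₂ + tᵢ = 58.9/2508 + 0.06034 = 0.08382 s.

83.8 ms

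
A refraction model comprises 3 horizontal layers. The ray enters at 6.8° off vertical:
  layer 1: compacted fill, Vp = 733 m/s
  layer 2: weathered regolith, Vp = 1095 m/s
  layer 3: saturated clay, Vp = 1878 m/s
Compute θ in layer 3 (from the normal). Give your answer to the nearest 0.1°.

Ray parameter p = sin 6.8° / 733 = 1.6153e-04 s/m.
sin θ_3 = p·V_3 = 1.6153e-04 × 1878 = 0.3034.
θ_3 = 17.66° from the vertical.

17.7°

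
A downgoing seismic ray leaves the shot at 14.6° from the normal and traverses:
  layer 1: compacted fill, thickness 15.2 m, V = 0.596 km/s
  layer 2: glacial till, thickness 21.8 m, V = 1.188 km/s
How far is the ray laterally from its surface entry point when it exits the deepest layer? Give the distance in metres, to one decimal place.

p = sin θ₁/V₁ = sin 14.6°/0.596 = 4.2294e-01 s/km is conserved through the stack.
Layer 1: θ = 14.60°; offset = 15.2·tan 14.60° = 3.959 m.
Layer 2: sin θ = p·1.188 = 0.5024 → θ = 30.16°; offset = 21.8·tan 30.16° = 12.669 m.
Σ offsets = 16.628 m.

16.6 m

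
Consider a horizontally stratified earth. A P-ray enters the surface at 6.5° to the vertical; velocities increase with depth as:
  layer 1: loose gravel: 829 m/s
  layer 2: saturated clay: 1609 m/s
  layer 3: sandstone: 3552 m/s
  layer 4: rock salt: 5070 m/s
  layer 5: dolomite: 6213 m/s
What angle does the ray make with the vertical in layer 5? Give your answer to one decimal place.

58.0°

Snell's law across each interface conserves sin θ / V, so sin θ_5 = V_5·sin θ₁/V₁.
sin θ_5 = 6213 × sin 6.5° / 829 = 0.8484.
θ_5 = arcsin 0.8484 = 58.04°.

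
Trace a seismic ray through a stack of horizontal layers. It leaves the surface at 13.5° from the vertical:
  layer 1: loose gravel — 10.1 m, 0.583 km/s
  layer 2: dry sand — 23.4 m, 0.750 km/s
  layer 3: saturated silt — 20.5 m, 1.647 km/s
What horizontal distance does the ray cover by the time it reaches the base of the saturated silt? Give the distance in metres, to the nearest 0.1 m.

Ray parameter p = sin 13.5° / 0.583 km/s = 4.0042e-01 s/km.
Layer 1: θ = 13.50°; offset = 10.1·tan 13.50° = 2.425 m.
Layer 2: sin θ = p·0.750 = 0.3003 → θ = 17.48°; offset = 23.4·tan 17.48° = 7.367 m.
Layer 3: sin θ = p·1.647 = 0.6595 → θ = 41.26°; offset = 20.5·tan 41.26° = 17.985 m.
Σ offsets = 27.777 m.

27.8 m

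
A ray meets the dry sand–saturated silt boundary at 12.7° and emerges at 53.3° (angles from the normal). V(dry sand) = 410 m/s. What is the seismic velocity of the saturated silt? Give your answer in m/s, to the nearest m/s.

1495 m/s

Snell's law: sin 12.7°/V₁ = sin 53.3°/V₂.
V₂ = V₁·sin 53.3°/sin 12.7° = 410 × 3.6470 = 1495.26 m/s.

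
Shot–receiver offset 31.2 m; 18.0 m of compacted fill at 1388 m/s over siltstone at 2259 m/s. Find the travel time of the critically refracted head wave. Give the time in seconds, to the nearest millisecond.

0.034 s

t = x/V₂ + 2h·√(V₂²−V₁²)/(V₁V₂).
√(V₂²−V₁²) = √(2259²−1388²) = 1782.3 m/s; delay term = 2·18.0·1782.3/(1388·2259) = 0.02046 s.
t = 31.2/2259 + 0.02046 = 0.03427 s.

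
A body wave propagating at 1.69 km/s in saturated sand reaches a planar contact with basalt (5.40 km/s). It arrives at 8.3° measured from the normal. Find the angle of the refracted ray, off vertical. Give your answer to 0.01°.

27.47°

Snell's law: sin θ₂ = (V₂/V₁)·sin θ₁ = (5.40/1.69)·sin 8.3° = 0.4613.
θ₂ = sin⁻¹(0.4613) = 27.47° (from vertical).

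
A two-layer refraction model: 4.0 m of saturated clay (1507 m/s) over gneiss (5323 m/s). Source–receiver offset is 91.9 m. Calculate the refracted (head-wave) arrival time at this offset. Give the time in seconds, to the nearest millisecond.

0.022 s

t = x/V₂ + 2h·√(V₂²−V₁²)/(V₁V₂).
√(V₂²−V₁²) = √(5323²−1507²) = 5105.2 m/s; delay term = 2·4.0·5105.2/(1507·5323) = 0.00509 s.
t = 91.9/5323 + 0.00509 = 0.02236 s.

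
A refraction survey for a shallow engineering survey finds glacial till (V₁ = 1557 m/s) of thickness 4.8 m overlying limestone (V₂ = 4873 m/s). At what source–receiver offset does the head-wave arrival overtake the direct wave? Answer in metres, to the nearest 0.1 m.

θ_c = arcsin(1557/4873) = 18.63°, so cos θ_c = 0.9476 and tᵢ = 2h cos θ_c/V₁ = 0.0058 s.
At crossover x/V₁ = x/V₂ + tᵢ ⇒ x = tᵢ/(1/V₁ − 1/V₂) = 0.00584/(6.4226e-04 − 2.0521e-04) = 13.37 m.

13.4 m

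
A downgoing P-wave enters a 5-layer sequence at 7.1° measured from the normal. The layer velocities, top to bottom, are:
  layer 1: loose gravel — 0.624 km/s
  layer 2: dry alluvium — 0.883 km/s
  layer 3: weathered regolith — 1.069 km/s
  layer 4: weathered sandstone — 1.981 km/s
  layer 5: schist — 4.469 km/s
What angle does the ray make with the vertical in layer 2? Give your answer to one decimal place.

Snell's law across each interface conserves sin θ / V, so sin θ_2 = V_2·sin θ₁/V₁.
sin θ_2 = 0.883 × sin 7.1° / 0.624 = 0.1749.
θ_2 = 10.07° from the vertical.

10.1°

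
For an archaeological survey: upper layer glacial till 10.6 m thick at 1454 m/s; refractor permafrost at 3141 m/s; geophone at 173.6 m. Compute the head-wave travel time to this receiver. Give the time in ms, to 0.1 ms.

68.2 ms

t = x/V₂ + 2h·√(V₂²−V₁²)/(V₁V₂).
√(V₂²−V₁²) = √(3141²−1454²) = 2784.2 m/s; delay term = 2·10.6·2784.2/(1454·3141) = 0.01292 s.
t = 173.6/3141 + 0.01292 = 0.06819 s.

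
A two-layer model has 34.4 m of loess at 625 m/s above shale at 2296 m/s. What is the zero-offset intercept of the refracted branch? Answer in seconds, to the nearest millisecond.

0.106 s

θ_c = arcsin(V₁/V₂) = arcsin(625/2296) = 15.80°; cos θ_c = 0.9622.
tᵢ = 2h·cos θ_c / V₁ = 2·34.4·0.9622 / 625 = 0.10592 s.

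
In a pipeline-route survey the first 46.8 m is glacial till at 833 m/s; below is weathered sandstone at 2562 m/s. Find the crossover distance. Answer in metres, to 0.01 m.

131.16 m

θ_c = arcsin(833/2562) = 18.97°, so cos θ_c = 0.9457 and tᵢ = 2h cos θ_c/V₁ = 0.1063 s.
At crossover x/V₁ = x/V₂ + tᵢ ⇒ x = tᵢ/(1/V₁ − 1/V₂) = 0.10626/(1.2005e-03 − 3.9032e-04) = 131.16 m.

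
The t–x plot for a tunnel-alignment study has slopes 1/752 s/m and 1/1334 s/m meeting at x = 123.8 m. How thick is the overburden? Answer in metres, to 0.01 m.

32.70 m

h = (x_cross/2)·√((V₂−V₁)/(V₂+V₁)).
(V₂−V₁)/(V₂+V₁) = (1334−752)/(1334+752) = 0.2790; √ = 0.5282.
h = (123.8/2)·0.5282 = 32.70 m.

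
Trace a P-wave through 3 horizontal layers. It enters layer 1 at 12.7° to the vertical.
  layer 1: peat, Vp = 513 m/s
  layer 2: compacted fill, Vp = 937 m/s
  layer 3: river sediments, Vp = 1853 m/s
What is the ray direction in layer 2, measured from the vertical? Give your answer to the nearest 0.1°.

Ray parameter p = sin 12.7° / 513 = 4.2855e-04 s/m.
sin θ_2 = p·V_2 = 4.2855e-04 × 937 = 0.4016.
θ_2 = arcsin 0.4016 = 23.68°.

23.7°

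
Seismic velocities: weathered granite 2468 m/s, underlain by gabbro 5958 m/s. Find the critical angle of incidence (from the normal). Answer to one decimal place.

At critical incidence the refracted ray runs along the interface (θ₂ = 90°), so sin θ_c = V₁/V₂.
θ_c = arcsin(2468/5958) = arcsin 0.4142 = 24.47°.

24.5°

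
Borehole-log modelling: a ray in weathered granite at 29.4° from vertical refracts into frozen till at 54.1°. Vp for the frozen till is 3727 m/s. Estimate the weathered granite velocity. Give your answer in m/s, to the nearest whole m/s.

sin 29.4° = 0.4909; sin 54.1° = 0.8100.
V₁ = V₂·(sin θ₁/sin θ₂) = 3727·(0.4909/0.8100) = 2258.65 m/s.

2259 m/s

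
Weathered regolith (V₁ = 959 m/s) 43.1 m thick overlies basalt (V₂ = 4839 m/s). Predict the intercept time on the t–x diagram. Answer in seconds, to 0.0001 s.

θ_c = arcsin(V₁/V₂) = arcsin(959/4839) = 11.43°; cos θ_c = 0.9802.
tᵢ = 2h·cos θ_c / V₁ = 2·43.1·0.9802 / 959 = 0.08810 s.

0.0881 s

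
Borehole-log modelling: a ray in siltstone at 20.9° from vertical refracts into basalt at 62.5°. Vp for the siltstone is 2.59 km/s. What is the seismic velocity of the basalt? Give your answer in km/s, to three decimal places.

Snell's law: sin 20.9°/V₁ = sin 62.5°/V₂.
V₂ = V₁·sin 62.5°/sin 20.9° = 2.59 × 2.4864 = 6.440 km/s.

6.440 km/s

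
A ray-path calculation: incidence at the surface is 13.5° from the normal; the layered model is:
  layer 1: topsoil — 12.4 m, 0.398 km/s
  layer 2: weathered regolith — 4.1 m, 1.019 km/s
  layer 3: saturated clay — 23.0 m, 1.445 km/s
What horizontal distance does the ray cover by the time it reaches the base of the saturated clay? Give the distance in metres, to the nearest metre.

43 m

Ray parameter p = sin 13.5° / 0.398 km/s = 5.8655e-01 s/km.
Layer 1: θ = 13.50°; offset = 12.4·tan 13.50° = 2.977 m.
Layer 2: sin θ = p·1.019 = 0.5977 → θ = 36.70°; offset = 4.1·tan 36.70° = 3.057 m.
Layer 3: sin θ = p·1.445 = 0.8476 → θ = 57.95°; offset = 23.0·tan 57.95° = 36.732 m.
Total horizontal offset = 42.766 m.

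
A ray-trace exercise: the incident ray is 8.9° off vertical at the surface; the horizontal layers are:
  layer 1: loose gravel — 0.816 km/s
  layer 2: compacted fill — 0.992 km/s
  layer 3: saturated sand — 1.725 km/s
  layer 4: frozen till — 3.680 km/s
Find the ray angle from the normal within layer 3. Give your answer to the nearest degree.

19°

Ray parameter p = sin 8.9° / 0.816 = 1.8960e-01 s/km.
sin θ_3 = p·V_3 = 1.8960e-01 × 1.725 = 0.3271.
θ_3 = 19.09° from the vertical.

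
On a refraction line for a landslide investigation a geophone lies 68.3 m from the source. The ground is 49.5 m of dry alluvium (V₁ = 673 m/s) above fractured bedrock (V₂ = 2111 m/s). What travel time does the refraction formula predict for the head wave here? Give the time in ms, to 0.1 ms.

θ_c = arcsin(V₁/V₂) = arcsin(673/2111) = 18.59°, cos θ_c = 0.9478.
Intercept time tᵢ = 2h cos θ_c / V₁ = 2·49.5·0.9478/673 = 0.13943 s.
t = x/V₂ + tᵢ = 68.3/2111 + 0.13943 = 0.17178 s.

171.8 ms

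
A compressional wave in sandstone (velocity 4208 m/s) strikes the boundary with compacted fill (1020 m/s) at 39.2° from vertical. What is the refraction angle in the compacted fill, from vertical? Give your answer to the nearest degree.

Snell's law: sin θ₂ = (V₂/V₁)·sin θ₁ = (1020/4208)·sin 39.2° = 0.1532.
θ₂ = arcsin 0.1532 = 8.81° from the normal.

9°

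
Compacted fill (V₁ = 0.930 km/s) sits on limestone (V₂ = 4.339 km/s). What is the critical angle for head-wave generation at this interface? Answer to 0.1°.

12.4°

At critical incidence the refracted ray runs along the interface (θ₂ = 90°), so sin θ_c = V₁/V₂.
θ_c = arcsin(0.930/4.339) = arcsin 0.2143 = 12.38°.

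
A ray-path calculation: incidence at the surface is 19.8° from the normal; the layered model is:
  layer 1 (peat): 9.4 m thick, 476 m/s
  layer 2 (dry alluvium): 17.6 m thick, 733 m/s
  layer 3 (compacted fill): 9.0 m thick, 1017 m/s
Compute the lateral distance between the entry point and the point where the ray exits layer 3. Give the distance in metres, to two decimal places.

23.58 m

p = sin θ₁/V₁ = sin 19.8°/476 = 7.1163e-04 s/m is conserved through the stack.
Layer 1: θ = 19.80°; offset = 9.4·tan 19.80° = 3.3842 m.
Layer 2: sin θ = p·733 = 0.5216 → θ = 31.44°; offset = 17.6·tan 31.44° = 10.7606 m.
Layer 3: sin θ = p·1017 = 0.7237 → θ = 46.36°; offset = 9.0·tan 46.36° = 9.4389 m.
Summing the layer offsets gives 23.5837 m.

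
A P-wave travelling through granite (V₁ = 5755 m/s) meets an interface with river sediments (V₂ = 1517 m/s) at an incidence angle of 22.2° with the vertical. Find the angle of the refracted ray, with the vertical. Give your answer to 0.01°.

5.72°

sin θ₁/V₁ = sin θ₂/V₂ ⇒ sin θ₂ = 1517·sin 22.2°/5755 = 1517·0.3778/5755 = 0.0996.
θ₂ = sin⁻¹(0.0996) = 5.72° (from vertical).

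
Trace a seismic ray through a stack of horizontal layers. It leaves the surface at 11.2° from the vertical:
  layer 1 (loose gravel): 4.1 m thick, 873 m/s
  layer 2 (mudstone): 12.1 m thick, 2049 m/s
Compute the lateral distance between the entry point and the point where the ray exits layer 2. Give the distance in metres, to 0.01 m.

Apply Snell's law at each interface; in layer i the horizontal offset is hᵢ·tan θᵢ.
Layer 1: θ = 11.20°; offset = 4.1·tan 11.20° = 0.8118 m.
Layer 2: sin θ = 2049·sin 11.2°/873 = 0.4559, θ = 27.12°; offset = 12.1·tan 27.12° = 6.1977 m.
Total horizontal offset = 7.0095 m.

7.01 m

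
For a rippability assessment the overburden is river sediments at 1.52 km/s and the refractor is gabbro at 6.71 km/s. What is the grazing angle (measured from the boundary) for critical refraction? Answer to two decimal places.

76.91°

Critical incidence: sin θ_c = V₁/V₂ = 1.52/6.71 = 0.2265.
θ_c = arcsin 0.2265 = 13.09°.
Measured from the interface: 90° − 13.09° = 76.91°.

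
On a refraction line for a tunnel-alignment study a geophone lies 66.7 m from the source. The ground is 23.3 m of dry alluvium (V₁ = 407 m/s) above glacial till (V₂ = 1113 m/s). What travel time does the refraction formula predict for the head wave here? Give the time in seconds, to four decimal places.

0.1665 s

θ_c = arcsin(V₁/V₂) = arcsin(407/1113) = 21.45°, cos θ_c = 0.9307.
Intercept time tᵢ = 2h cos θ_c / V₁ = 2·23.3·0.9307/407 = 0.10657 s.
t = x/V₂ + tᵢ = 66.7/1113 + 0.10657 = 0.16649 s.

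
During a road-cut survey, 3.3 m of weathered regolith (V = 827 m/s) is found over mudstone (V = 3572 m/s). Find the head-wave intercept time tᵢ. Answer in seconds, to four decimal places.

tᵢ = 2h·√(V₂²−V₁²)/(V₁V₂).
√(V₂²−V₁²) = √(3572²−827²) = 3474.9 m/s.
tᵢ = 2·3.3·3474.9/(827·3572) = 0.00776 s.

0.0078 s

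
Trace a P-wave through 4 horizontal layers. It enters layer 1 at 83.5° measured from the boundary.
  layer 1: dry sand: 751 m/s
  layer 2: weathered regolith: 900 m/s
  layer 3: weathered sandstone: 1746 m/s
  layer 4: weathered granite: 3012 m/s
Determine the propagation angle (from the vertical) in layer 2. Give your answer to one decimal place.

From the normal: θ₁ = 90° − 83.5° = 6.5°.
Snell's law across each interface conserves sin θ / V, so sin θ_2 = V_2·sin θ₁/V₁.
sin θ_2 = 900 × sin 6.5° / 751 = 0.1357.
θ_2 = 7.80° from the vertical.

7.8°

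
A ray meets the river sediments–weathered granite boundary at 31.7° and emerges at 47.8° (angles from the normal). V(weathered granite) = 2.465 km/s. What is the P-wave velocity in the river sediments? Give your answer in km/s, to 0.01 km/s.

sin 31.7° = 0.5255; sin 47.8° = 0.7408.
V₁ = V₂·(sin θ₁/sin θ₂) = 2.465·(0.5255/0.7408) = 1.75 km/s.

1.75 km/s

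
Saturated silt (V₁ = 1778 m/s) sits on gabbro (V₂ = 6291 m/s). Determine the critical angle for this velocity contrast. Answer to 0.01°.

16.42°

Critical incidence: sin θ_c = V₁/V₂ = 1778/6291 = 0.2826.
θ_c = arcsin 0.2826 = 16.42°.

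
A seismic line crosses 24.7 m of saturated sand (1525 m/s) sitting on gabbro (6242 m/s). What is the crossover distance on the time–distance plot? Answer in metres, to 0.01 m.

θ_c = arcsin(1525/6242) = 14.14°, so cos θ_c = 0.9697 and tᵢ = 2h cos θ_c/V₁ = 0.0314 s.
At crossover x/V₁ = x/V₂ + tᵢ ⇒ x = tᵢ/(1/V₁ − 1/V₂) = 0.03141/(6.5574e-04 − 1.6021e-04) = 63.39 m.

63.39 m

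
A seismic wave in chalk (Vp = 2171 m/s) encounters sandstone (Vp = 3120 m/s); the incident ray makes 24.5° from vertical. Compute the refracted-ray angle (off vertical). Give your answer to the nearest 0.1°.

36.6°

sin θ₁/V₁ = sin θ₂/V₂ ⇒ sin θ₂ = 3120·sin 24.5°/2171 = 3120·0.4147/2171 = 0.5960.
θ₂ = arcsin 0.5960 = 36.58° from the normal.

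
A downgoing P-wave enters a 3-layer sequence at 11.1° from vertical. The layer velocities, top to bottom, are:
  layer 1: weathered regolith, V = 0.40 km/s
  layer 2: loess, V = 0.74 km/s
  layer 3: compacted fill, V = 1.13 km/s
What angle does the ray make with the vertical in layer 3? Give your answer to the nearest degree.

33°

Ray parameter p = sin 11.1° / 0.40 = 4.8130e-01 s/km.
sin θ_3 = p·V_3 = 4.8130e-01 × 1.13 = 0.5439.
θ_3 = arcsin 0.5439 = 32.95°.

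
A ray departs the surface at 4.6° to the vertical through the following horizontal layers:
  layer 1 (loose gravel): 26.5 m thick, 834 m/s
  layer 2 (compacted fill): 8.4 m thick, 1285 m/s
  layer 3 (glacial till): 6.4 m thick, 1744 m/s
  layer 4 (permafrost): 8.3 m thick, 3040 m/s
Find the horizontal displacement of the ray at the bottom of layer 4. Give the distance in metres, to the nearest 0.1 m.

6.8 m

p = sin θ₁/V₁ = sin 4.6°/834 = 9.6162e-05 s/m is conserved through the stack.
Layer 1: θ = 4.60°; offset = 26.5·tan 4.60° = 2.132 m.
Layer 2: sin θ = p·1285 = 0.1236 → θ = 7.10°; offset = 8.4·tan 7.10° = 1.046 m.
Layer 3: sin θ = p·1744 = 0.1677 → θ = 9.65°; offset = 6.4·tan 9.65° = 1.089 m.
Layer 4: sin θ = p·3040 = 0.2923 → θ = 17.00°; offset = 8.3·tan 17.00° = 2.537 m.
Total horizontal offset = 6.804 m.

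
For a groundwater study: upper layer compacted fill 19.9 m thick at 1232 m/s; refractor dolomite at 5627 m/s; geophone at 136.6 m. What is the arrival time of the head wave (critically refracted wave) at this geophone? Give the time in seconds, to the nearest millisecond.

θ_c = arcsin(V₁/V₂) = arcsin(1232/5627) = 12.65°, cos θ_c = 0.9757.
Intercept time tᵢ = 2h cos θ_c / V₁ = 2·19.9·0.9757/1232 = 0.03152 s.
t = x/V₂ + tᵢ = 136.6/5627 + 0.03152 = 0.05580 s.

0.056 s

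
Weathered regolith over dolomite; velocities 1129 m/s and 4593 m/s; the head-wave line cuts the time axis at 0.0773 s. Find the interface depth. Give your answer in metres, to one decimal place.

45.0 m

h = tᵢ·V₁·V₂ / (2·√(V₂²−V₁²)).
√(V₂²−V₁²) = √(4593² − 1129²) = 4452.1 m/s.
h = 0.0773 s × 1129 × 4593 / (2 × 4452.1) = 45.02 m.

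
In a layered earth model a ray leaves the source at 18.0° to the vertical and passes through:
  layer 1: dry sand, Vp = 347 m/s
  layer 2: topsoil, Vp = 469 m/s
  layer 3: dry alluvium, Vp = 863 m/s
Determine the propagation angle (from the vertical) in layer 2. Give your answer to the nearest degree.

25°

Ray parameter p = sin 18.0° / 347 = 8.9054e-04 s/m.
sin θ_2 = p·V_2 = 8.9054e-04 × 469 = 0.4177.
θ_2 = 24.69° from the vertical.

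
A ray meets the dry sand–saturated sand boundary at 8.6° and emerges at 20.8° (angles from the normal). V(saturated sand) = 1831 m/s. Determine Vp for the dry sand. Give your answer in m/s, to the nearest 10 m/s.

770 m/s

sin 8.6° = 0.1495; sin 20.8° = 0.3551.
V₁ = V₂·(sin θ₁/sin θ₂) = 1831·(0.1495/0.3551) = 771.03 m/s.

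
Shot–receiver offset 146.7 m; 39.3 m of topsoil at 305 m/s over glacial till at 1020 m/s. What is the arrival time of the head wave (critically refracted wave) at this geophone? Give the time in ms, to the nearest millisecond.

390 ms

θ_c = arcsin(V₁/V₂) = arcsin(305/1020) = 17.40°, cos θ_c = 0.9542.
Intercept time tᵢ = 2h cos θ_c / V₁ = 2·39.3·0.9542/305 = 0.24591 s.
t = x/V₂ + tᵢ = 146.7/1020 + 0.24591 = 0.38974 s.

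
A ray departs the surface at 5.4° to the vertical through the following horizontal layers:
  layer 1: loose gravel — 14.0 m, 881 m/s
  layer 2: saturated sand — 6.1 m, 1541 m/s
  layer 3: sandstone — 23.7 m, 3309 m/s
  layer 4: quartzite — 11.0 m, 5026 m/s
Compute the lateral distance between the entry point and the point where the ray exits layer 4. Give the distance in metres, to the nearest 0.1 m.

18.3 m

p = sin θ₁/V₁ = sin 5.4°/881 = 1.0682e-04 s/m is conserved through the stack.
Layer 1: θ = 5.40°; offset = 14.0·tan 5.40° = 1.323 m.
Layer 2: sin θ = p·1541 = 0.1646 → θ = 9.47°; offset = 6.1·tan 9.47° = 1.018 m.
Layer 3: sin θ = p·3309 = 0.3535 → θ = 20.70°; offset = 23.7·tan 20.70° = 8.955 m.
Layer 4: sin θ = p·5026 = 0.5369 → θ = 32.47°; offset = 11.0·tan 32.47° = 7.000 m.
Σ offsets = 18.297 m.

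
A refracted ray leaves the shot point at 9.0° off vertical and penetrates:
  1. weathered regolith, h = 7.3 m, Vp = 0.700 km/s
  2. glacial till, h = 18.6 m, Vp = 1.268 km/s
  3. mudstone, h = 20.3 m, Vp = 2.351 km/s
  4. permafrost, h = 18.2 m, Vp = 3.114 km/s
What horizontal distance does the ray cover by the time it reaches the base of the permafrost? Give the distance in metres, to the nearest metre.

Apply Snell's law at each interface; in layer i the horizontal offset is hᵢ·tan θᵢ.
Layer 1: θ = 9.00°; offset = 7.3·tan 9.00° = 1.156 m.
Layer 2: sin θ = 1.268·sin 9.0°/0.700 = 0.2834, θ = 16.46°; offset = 18.6·tan 16.46° = 5.496 m.
Layer 3: sin θ = 2.351·sin 9.0°/0.700 = 0.5254, θ = 31.69°; offset = 20.3·tan 31.69° = 12.535 m.
Layer 4: sin θ = 3.114·sin 9.0°/0.700 = 0.6959, θ = 44.10°; offset = 18.2·tan 44.10° = 17.637 m.
Σ offsets = 36.824 m.

37 m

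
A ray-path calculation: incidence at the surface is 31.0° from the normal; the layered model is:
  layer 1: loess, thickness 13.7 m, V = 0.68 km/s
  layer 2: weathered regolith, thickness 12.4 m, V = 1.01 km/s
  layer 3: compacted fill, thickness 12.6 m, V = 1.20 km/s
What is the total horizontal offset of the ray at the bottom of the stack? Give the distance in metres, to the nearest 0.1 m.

50.4 m

p = sin θ₁/V₁ = sin 31.0°/0.68 = 7.5741e-01 s/km is conserved through the stack.
Layer 1: θ = 31.00°; offset = 13.7·tan 31.00° = 8.232 m.
Layer 2: sin θ = p·1.01 = 0.7650 → θ = 49.91°; offset = 12.4·tan 49.91° = 14.728 m.
Layer 3: sin θ = p·1.20 = 0.9089 → θ = 65.35°; offset = 12.6·tan 65.35° = 27.461 m.
Total horizontal offset = 50.421 m.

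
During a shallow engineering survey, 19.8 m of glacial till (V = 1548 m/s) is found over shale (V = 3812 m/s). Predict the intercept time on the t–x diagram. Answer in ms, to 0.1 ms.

tᵢ = 2h·√(V₂²−V₁²)/(V₁V₂).
√(V₂²−V₁²) = √(3812²−1548²) = 3483.5 m/s.
tᵢ = 2·19.8·3483.5/(1548·3812) = 0.02338 s.

23.4 ms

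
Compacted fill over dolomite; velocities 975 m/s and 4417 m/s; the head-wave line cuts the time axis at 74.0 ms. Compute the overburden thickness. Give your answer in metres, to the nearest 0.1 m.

37.0 m

θ_c = arcsin(975/4417) = 12.75°; cos θ_c = 0.9753.
tᵢ = 2h cos θ_c/V₁ ⇒ h = tᵢ·V₁/(2 cos θ_c) = 0.074·975/(2·0.9753) = 36.99 m.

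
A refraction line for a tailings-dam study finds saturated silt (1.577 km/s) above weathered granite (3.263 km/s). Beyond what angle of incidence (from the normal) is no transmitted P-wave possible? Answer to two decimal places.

Critical incidence: sin θ_c = V₁/V₂ = 1.577/3.263 = 0.4833.
θ_c = arcsin 0.4833 = 28.90°.

28.90°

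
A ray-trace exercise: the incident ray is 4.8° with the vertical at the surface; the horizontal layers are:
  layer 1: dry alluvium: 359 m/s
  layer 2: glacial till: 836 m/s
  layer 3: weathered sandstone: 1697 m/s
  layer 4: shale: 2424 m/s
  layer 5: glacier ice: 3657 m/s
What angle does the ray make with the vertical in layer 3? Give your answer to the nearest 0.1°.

Ray parameter p = sin 4.8° / 359 = 2.3309e-04 s/m.
sin θ_3 = p·V_3 = 2.3309e-04 × 1697 = 0.3955.
θ_3 = arcsin 0.3955 = 23.30°.

23.3°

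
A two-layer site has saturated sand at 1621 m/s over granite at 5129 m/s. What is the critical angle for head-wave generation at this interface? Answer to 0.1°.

Critical incidence: sin θ_c = V₁/V₂ = 1621/5129 = 0.3160.
θ_c = arcsin 0.3160 = 18.42°.

18.4°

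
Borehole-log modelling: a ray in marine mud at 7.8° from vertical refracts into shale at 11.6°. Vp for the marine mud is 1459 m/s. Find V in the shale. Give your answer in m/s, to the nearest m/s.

sin 7.8° = 0.1357; sin 11.6° = 0.2011.
V₂ = V₁·(sin θ₂/sin θ₁) = 1459·(0.2011/0.1357) = 2161.67 m/s.

2162 m/s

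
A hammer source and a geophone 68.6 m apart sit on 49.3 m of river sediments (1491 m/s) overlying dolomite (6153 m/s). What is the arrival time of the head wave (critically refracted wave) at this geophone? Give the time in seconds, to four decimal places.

θ_c = arcsin(V₁/V₂) = arcsin(1491/6153) = 14.02°, cos θ_c = 0.9702.
Intercept time tᵢ = 2h cos θ_c / V₁ = 2·49.3·0.9702/1491 = 0.06416 s.
t = x/V₂ + tᵢ = 68.6/6153 + 0.06416 = 0.07531 s.

0.0753 s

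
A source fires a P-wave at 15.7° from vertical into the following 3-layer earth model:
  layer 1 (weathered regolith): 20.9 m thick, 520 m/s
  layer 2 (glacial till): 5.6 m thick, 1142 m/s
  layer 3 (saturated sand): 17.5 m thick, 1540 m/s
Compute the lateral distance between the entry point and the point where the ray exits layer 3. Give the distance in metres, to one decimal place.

Apply Snell's law at each interface; in layer i the horizontal offset is hᵢ·tan θᵢ.
Layer 1: θ = 15.70°; offset = 20.9·tan 15.70° = 5.875 m.
Layer 2: sin θ = 1142·sin 15.7°/520 = 0.5943, θ = 36.46°; offset = 5.6·tan 36.46° = 4.138 m.
Layer 3: sin θ = 1540·sin 15.7°/520 = 0.8014, θ = 53.26°; offset = 17.5·tan 53.26° = 23.447 m.
Summing the layer offsets gives 33.459 m.

33.5 m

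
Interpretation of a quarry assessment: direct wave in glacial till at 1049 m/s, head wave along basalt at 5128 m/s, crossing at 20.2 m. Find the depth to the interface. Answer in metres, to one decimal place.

x_cross = 2h·√((V₂+V₁)/(V₂−V₁)) → h = x_cross / (2·√((V₂+V₁)/(V₂−V₁))).
√((V₂+V₁)/(V₂−V₁)) = √((5128+1049)/(5128−1049)) = 1.2306.
h = 20.2 / (2·1.2306) = 8.21 m.

8.2 m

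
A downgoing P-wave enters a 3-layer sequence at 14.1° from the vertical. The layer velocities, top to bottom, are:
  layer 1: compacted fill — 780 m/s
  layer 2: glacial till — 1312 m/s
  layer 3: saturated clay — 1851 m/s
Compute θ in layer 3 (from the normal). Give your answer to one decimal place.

Ray parameter p = sin 14.1° / 780 = 3.1233e-04 s/m.
sin θ_3 = p·V_3 = 3.1233e-04 × 1851 = 0.5781.
θ_3 = arcsin 0.5781 = 35.32°.

35.3°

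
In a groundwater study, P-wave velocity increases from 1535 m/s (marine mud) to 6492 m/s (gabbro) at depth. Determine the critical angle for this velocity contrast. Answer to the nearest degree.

Critical incidence: sin θ_c = V₁/V₂ = 1535/6492 = 0.2364.
θ_c = arcsin 0.2364 = 13.68°.

14°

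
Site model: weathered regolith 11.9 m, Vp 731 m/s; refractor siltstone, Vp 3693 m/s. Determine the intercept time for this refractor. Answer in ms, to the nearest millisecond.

32 ms

tᵢ = 2h·√(V₂²−V₁²)/(V₁V₂).
√(V₂²−V₁²) = √(3693²−731²) = 3619.9 m/s.
tᵢ = 2·11.9·3619.9/(731·3693) = 0.03191 s.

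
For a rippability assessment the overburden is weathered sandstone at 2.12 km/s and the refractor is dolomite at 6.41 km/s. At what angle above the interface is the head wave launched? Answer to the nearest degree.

At critical incidence the refracted ray runs along the interface (θ₂ = 90°), so sin θ_c = V₁/V₂.
θ_c = arcsin(2.12/6.41) = arcsin 0.3307 = 19.31°.
Measured from the interface: 90° − 19.31° = 70.69°.

71°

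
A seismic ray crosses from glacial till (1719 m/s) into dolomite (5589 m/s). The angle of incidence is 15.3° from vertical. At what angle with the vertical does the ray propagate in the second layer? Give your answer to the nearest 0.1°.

59.1°

sin θ₁/V₁ = sin θ₂/V₂ ⇒ sin θ₂ = 5589·sin 15.3°/1719 = 5589·0.2639/1719 = 0.8579.
θ₂ = sin⁻¹(0.8579) = 59.09° (from vertical).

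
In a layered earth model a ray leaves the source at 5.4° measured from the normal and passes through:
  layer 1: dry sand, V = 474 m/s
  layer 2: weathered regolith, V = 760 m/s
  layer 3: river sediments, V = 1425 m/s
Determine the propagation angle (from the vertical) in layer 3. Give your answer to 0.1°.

16.4°

Snell's law across each interface conserves sin θ / V, so sin θ_3 = V_3·sin θ₁/V₁.
sin θ_3 = 1425 × sin 5.4° / 474 = 0.2829.
θ_3 = arcsin 0.2829 = 16.43°.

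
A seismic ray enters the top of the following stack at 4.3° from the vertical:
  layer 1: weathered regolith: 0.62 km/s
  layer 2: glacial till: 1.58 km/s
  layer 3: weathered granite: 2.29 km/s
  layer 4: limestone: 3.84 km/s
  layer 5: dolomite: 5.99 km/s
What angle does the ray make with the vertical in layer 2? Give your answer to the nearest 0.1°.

Ray parameter p = sin 4.3° / 0.62 = 1.2093e-01 s/km.
sin θ_2 = p·V_2 = 1.2093e-01 × 1.58 = 0.1911.
θ_2 = 11.02° from the vertical.

11.0°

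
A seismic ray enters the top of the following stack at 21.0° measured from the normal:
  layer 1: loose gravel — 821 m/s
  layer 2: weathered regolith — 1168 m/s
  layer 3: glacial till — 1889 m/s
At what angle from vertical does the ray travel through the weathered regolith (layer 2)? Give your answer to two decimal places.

30.65°

Ray parameter p = sin 21.0° / 821 = 4.3650e-04 s/m.
sin θ_2 = p·V_2 = 4.3650e-04 × 1168 = 0.5098.
θ_2 = arcsin 0.5098 = 30.65°.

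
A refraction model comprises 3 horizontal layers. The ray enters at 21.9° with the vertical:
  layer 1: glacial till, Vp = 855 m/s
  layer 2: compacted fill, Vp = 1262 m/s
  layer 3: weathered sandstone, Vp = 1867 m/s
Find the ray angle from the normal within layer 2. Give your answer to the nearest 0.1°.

33.4°

Ray parameter p = sin 21.9° / 855 = 4.3624e-04 s/m.
sin θ_2 = p·V_2 = 4.3624e-04 × 1262 = 0.5505.
θ_2 = arcsin 0.5505 = 33.40°.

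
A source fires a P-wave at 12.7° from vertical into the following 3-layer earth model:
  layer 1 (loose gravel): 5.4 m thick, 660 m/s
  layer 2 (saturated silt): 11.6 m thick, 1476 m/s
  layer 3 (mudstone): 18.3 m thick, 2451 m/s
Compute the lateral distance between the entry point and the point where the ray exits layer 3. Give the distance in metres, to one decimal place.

33.6 m

Apply Snell's law at each interface; in layer i the horizontal offset is hᵢ·tan θᵢ.
Layer 1: θ = 12.70°; offset = 5.4·tan 12.70° = 1.217 m.
Layer 2: sin θ = 1476·sin 12.7°/660 = 0.4917, θ = 29.45°; offset = 11.6·tan 29.45° = 6.549 m.
Layer 3: sin θ = 2451·sin 12.7°/660 = 0.8164, θ = 54.73°; offset = 18.3·tan 54.73° = 25.874 m.
Total horizontal offset = 33.640 m.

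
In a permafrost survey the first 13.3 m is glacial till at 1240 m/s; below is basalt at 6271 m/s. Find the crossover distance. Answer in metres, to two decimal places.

x_cross = 2h·√((V₂+V₁)/(V₂−V₁)).
(V₂+V₁)/(V₂−V₁) = (6271+1240)/(6271−1240) = 1.4929; √ = 1.2219.
x_cross = 2·13.3·1.2219 = 32.50 m.

32.50 m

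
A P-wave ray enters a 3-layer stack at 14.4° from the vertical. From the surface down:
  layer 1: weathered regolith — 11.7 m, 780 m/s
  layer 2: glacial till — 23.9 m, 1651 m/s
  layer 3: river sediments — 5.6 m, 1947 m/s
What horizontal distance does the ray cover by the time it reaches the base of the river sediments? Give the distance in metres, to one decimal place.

Apply Snell's law at each interface; in layer i the horizontal offset is hᵢ·tan θᵢ.
Layer 1: θ = 14.40°; offset = 11.7·tan 14.40° = 3.004 m.
Layer 2: sin θ = 1651·sin 14.4°/780 = 0.5264, θ = 31.76°; offset = 23.9·tan 31.76° = 14.797 m.
Layer 3: sin θ = 1947·sin 14.4°/780 = 0.6208, θ = 38.37°; offset = 5.6·tan 38.37° = 4.434 m.
Summing the layer offsets gives 22.235 m.

22.2 m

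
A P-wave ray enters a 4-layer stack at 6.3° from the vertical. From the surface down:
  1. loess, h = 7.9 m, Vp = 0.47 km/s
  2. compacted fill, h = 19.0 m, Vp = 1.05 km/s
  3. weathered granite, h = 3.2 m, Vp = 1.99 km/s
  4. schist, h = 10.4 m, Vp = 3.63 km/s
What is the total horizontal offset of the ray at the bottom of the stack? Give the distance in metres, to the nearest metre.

p = sin θ₁/V₁ = sin 6.3°/0.47 = 2.3348e-01 s/km is conserved through the stack.
Layer 1: θ = 6.30°; offset = 7.9·tan 6.30° = 0.872 m.
Layer 2: sin θ = p·1.05 = 0.2452 → θ = 14.19°; offset = 19.0·tan 14.19° = 4.804 m.
Layer 3: sin θ = p·1.99 = 0.4646 → θ = 27.69°; offset = 3.2·tan 27.69° = 1.679 m.
Layer 4: sin θ = p·3.63 = 0.8475 → θ = 57.94°; offset = 10.4·tan 57.94° = 16.607 m.
Total horizontal offset = 23.962 m.

24 m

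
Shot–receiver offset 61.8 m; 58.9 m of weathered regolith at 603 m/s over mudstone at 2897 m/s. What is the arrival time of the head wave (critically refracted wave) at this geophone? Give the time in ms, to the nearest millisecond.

θ_c = arcsin(V₁/V₂) = arcsin(603/2897) = 12.01°, cos θ_c = 0.9781.
Intercept time tᵢ = 2h cos θ_c / V₁ = 2·58.9·0.9781/603 = 0.19108 s.
t = x/V₂ + tᵢ = 61.8/2897 + 0.19108 = 0.21241 s.

212 ms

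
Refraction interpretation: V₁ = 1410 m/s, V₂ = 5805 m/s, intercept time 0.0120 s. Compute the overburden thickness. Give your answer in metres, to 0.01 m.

h = tᵢ·V₁·V₂ / (2·√(V₂²−V₁²)).
√(V₂²−V₁²) = √(5805² − 1410²) = 5631.2 m/s.
h = 0.012 s × 1410 × 5805 / (2 × 5631.2) = 8.72 m.

8.72 m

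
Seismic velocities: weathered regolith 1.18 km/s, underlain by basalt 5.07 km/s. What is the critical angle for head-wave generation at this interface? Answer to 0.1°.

13.5°

At critical incidence the refracted ray runs along the interface (θ₂ = 90°), so sin θ_c = V₁/V₂.
θ_c = arcsin(1.18/5.07) = arcsin 0.2327 = 13.46°.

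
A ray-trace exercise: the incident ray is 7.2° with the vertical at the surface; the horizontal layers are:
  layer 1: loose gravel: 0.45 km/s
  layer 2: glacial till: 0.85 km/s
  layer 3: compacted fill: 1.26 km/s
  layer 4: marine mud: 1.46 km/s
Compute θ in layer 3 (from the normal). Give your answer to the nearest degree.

21°

Ray parameter p = sin 7.2° / 0.45 = 2.7852e-01 s/km.
sin θ_3 = p·V_3 = 2.7852e-01 × 1.26 = 0.3509.
θ_3 = 20.54° from the vertical.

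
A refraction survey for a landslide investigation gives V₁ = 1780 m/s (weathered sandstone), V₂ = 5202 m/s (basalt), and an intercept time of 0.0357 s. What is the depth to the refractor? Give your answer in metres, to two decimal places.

33.81 m

h = tᵢ·V₁·V₂ / (2·√(V₂²−V₁²)).
√(V₂²−V₁²) = √(5202² − 1780²) = 4888.0 m/s.
h = 0.0357 s × 1780 × 5202 / (2 × 4888.0) = 33.81 m.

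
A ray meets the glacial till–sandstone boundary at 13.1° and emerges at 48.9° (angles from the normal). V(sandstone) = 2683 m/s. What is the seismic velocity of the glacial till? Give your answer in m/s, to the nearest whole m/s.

Snell's law: sin 13.1°/V₁ = sin 48.9°/V₂.
V₁ = V₂·sin 13.1°/sin 48.9° = 2683 × 0.3008 = 806.97 m/s.

807 m/s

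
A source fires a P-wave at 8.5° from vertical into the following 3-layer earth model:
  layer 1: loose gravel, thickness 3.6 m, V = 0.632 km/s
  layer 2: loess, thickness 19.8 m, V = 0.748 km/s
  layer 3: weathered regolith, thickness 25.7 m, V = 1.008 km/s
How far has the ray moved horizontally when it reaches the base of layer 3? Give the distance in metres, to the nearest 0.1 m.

10.3 m

Apply Snell's law at each interface; in layer i the horizontal offset is hᵢ·tan θᵢ.
Layer 1: θ = 8.50°; offset = 3.6·tan 8.50° = 0.538 m.
Layer 2: sin θ = 0.748·sin 8.5°/0.632 = 0.1749, θ = 10.08°; offset = 19.8·tan 10.08° = 3.518 m.
Layer 3: sin θ = 1.008·sin 8.5°/0.632 = 0.2357, θ = 13.64°; offset = 25.7·tan 13.64° = 6.234 m.
Σ offsets = 10.290 m.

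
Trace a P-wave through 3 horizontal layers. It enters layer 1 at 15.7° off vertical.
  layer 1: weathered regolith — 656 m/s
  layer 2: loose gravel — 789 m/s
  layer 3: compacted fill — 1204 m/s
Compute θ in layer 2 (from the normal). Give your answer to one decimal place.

19.0°

Ray parameter p = sin 15.7° / 656 = 4.1250e-04 s/m.
sin θ_2 = p·V_2 = 4.1250e-04 × 789 = 0.3255.
θ_2 = arcsin 0.3255 = 18.99°.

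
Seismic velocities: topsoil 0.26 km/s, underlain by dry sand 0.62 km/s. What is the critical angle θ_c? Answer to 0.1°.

24.8°

At critical incidence the refracted ray runs along the interface (θ₂ = 90°), so sin θ_c = V₁/V₂.
θ_c = arcsin(0.26/0.62) = arcsin 0.4194 = 24.79°.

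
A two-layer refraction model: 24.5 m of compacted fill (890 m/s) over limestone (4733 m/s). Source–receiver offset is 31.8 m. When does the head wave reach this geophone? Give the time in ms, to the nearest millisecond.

t = x/V₂ + 2h·√(V₂²−V₁²)/(V₁V₂).
√(V₂²−V₁²) = √(4733²−890²) = 4648.6 m/s; delay term = 2·24.5·4648.6/(890·4733) = 0.05407 s.
t = 31.8/4733 + 0.05407 = 0.06079 s.

61 ms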